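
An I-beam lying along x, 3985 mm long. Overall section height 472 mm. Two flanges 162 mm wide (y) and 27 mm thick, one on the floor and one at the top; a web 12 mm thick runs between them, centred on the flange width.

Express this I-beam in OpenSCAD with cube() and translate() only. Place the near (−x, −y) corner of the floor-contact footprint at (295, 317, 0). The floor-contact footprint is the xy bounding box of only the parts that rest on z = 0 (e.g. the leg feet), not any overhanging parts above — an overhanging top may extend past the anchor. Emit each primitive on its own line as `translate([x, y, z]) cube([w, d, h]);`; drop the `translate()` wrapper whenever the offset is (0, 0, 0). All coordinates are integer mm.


translate([295, 317, 0]) cube([3985, 162, 27]);
translate([295, 392, 27]) cube([3985, 12, 418]);
translate([295, 317, 445]) cube([3985, 162, 27]);


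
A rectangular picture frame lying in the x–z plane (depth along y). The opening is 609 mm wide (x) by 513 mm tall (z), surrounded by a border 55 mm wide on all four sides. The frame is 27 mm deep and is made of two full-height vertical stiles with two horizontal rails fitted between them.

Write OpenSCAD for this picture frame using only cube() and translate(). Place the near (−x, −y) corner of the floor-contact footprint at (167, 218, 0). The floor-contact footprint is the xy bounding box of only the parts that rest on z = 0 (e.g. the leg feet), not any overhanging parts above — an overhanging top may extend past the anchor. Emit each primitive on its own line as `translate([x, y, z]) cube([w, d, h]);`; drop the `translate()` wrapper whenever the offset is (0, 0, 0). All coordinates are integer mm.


translate([167, 218, 0]) cube([55, 27, 623]);
translate([831, 218, 0]) cube([55, 27, 623]);
translate([222, 218, 0]) cube([609, 27, 55]);
translate([222, 218, 568]) cube([609, 27, 55]);


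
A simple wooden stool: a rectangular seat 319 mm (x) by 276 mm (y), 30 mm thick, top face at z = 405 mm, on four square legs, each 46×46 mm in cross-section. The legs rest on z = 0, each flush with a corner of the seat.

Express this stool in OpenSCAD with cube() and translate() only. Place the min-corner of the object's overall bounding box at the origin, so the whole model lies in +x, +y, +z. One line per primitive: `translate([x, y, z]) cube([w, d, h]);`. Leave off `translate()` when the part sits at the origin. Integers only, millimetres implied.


translate([0, 0, 375]) cube([319, 276, 30]);
cube([46, 46, 375]);
translate([273, 0, 0]) cube([46, 46, 375]);
translate([0, 230, 0]) cube([46, 46, 375]);
translate([273, 230, 0]) cube([46, 46, 375]);


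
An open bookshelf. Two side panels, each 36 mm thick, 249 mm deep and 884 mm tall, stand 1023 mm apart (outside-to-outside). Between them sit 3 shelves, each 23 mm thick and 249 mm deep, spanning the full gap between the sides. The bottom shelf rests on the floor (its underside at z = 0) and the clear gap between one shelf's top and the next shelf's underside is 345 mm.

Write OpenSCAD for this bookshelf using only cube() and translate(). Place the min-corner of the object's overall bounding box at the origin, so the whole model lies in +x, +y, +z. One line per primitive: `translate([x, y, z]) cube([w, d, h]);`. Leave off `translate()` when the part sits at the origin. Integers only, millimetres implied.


cube([36, 249, 884]);
translate([987, 0, 0]) cube([36, 249, 884]);
translate([36, 0, 0]) cube([951, 249, 23]);
translate([36, 0, 368]) cube([951, 249, 23]);
translate([36, 0, 736]) cube([951, 249, 23]);


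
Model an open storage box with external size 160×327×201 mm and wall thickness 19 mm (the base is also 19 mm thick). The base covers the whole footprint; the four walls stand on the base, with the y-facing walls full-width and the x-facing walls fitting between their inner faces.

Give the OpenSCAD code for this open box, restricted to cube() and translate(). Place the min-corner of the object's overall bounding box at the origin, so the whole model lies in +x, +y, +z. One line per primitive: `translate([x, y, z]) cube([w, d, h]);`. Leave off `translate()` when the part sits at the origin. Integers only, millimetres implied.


cube([160, 327, 19]);
translate([0, 0, 19]) cube([160, 19, 182]);
translate([0, 308, 19]) cube([160, 19, 182]);
translate([0, 19, 19]) cube([19, 289, 182]);
translate([141, 19, 19]) cube([19, 289, 182]);


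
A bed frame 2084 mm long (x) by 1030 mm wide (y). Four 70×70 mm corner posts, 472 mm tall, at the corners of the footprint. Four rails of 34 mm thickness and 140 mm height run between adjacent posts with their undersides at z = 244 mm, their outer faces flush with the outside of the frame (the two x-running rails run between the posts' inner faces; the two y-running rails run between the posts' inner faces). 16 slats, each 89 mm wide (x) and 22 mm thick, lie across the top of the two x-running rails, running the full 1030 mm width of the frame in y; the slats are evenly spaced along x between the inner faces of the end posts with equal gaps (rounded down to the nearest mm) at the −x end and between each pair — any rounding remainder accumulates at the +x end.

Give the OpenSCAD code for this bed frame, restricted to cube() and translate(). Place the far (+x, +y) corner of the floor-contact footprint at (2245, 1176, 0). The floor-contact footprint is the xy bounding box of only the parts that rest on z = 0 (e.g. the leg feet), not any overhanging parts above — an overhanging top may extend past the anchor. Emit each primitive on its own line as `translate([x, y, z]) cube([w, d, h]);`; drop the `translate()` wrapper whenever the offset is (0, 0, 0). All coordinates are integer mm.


translate([161, 146, 0]) cube([70, 70, 472]);
translate([161, 1106, 0]) cube([70, 70, 472]);
translate([2175, 146, 0]) cube([70, 70, 472]);
translate([2175, 1106, 0]) cube([70, 70, 472]);
translate([231, 146, 244]) cube([1944, 34, 140]);
translate([231, 1142, 244]) cube([1944, 34, 140]);
translate([161, 216, 244]) cube([34, 890, 140]);
translate([2211, 216, 244]) cube([34, 890, 140]);
translate([261, 146, 384]) cube([89, 1030, 22]);
translate([380, 146, 384]) cube([89, 1030, 22]);
translate([499, 146, 384]) cube([89, 1030, 22]);
translate([618, 146, 384]) cube([89, 1030, 22]);
translate([737, 146, 384]) cube([89, 1030, 22]);
translate([856, 146, 384]) cube([89, 1030, 22]);
translate([975, 146, 384]) cube([89, 1030, 22]);
translate([1094, 146, 384]) cube([89, 1030, 22]);
translate([1213, 146, 384]) cube([89, 1030, 22]);
translate([1332, 146, 384]) cube([89, 1030, 22]);
translate([1451, 146, 384]) cube([89, 1030, 22]);
translate([1570, 146, 384]) cube([89, 1030, 22]);
translate([1689, 146, 384]) cube([89, 1030, 22]);
translate([1808, 146, 384]) cube([89, 1030, 22]);
translate([1927, 146, 384]) cube([89, 1030, 22]);
translate([2046, 146, 384]) cube([89, 1030, 22]);


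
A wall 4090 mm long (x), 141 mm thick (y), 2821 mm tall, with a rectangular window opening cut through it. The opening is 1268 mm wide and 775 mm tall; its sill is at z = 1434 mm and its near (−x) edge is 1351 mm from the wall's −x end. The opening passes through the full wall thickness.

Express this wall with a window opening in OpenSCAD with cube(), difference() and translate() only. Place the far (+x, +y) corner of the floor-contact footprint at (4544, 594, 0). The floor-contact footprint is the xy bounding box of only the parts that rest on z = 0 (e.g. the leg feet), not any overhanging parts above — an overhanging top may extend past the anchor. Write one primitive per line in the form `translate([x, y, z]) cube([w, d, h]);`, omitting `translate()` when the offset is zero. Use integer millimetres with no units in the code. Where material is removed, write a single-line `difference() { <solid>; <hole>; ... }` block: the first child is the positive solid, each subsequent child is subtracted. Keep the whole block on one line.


difference() { translate([454, 453, 0]) cube([4090, 141, 2821]); translate([1805, 453, 1434]) cube([1268, 141, 775]); }


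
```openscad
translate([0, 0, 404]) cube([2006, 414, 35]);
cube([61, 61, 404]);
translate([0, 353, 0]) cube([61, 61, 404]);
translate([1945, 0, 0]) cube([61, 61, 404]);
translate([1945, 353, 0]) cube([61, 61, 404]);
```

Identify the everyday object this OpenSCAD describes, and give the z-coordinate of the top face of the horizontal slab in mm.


A bench. The seat-top height is 439 mm.

A long slab on four corner posts — a bench. The slab sits at z = 404 with thickness 35, so the top is 404 + 35 = 439 mm.


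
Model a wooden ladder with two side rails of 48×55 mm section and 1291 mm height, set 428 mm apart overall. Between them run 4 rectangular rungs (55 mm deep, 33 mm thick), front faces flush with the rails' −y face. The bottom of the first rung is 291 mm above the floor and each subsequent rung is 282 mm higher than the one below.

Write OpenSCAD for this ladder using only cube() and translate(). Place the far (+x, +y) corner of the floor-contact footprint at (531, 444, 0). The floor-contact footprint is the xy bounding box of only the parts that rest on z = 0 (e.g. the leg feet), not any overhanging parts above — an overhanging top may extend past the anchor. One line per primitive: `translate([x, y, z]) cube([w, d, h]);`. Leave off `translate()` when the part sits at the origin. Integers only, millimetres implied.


translate([103, 389, 0]) cube([48, 55, 1291]);
translate([483, 389, 0]) cube([48, 55, 1291]);
translate([151, 389, 291]) cube([332, 55, 33]);
translate([151, 389, 573]) cube([332, 55, 33]);
translate([151, 389, 855]) cube([332, 55, 33]);
translate([151, 389, 1137]) cube([332, 55, 33]);


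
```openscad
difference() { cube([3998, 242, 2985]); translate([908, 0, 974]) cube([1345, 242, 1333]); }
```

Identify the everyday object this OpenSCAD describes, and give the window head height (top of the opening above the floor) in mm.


A wall with a window opening. The window head height is 2307 mm.

A wall with a rectangular opening subtracted — a window. Sill at z = 974, opening 1333 mm tall, so the head is at 974 + 1333 = 2307 mm.


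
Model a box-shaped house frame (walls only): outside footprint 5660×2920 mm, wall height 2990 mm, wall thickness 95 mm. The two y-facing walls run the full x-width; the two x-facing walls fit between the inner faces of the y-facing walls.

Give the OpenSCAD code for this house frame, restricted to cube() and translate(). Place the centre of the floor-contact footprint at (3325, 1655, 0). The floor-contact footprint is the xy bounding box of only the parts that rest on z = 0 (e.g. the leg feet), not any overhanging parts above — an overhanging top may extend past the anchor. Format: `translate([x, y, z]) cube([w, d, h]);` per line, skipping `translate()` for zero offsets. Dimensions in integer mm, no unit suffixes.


translate([495, 195, 0]) cube([5660, 95, 2990]);
translate([495, 3020, 0]) cube([5660, 95, 2990]);
translate([495, 290, 0]) cube([95, 2730, 2990]);
translate([6060, 290, 0]) cube([95, 2730, 2990]);


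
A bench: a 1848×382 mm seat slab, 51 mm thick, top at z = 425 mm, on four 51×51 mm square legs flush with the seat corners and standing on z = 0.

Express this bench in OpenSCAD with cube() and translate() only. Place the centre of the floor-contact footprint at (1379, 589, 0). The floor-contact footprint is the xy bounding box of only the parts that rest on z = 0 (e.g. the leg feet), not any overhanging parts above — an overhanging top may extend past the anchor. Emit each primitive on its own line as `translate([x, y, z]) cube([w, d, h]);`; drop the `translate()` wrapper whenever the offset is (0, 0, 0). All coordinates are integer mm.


translate([455, 398, 374]) cube([1848, 382, 51]);
translate([455, 398, 0]) cube([51, 51, 374]);
translate([455, 729, 0]) cube([51, 51, 374]);
translate([2252, 398, 0]) cube([51, 51, 374]);
translate([2252, 729, 0]) cube([51, 51, 374]);


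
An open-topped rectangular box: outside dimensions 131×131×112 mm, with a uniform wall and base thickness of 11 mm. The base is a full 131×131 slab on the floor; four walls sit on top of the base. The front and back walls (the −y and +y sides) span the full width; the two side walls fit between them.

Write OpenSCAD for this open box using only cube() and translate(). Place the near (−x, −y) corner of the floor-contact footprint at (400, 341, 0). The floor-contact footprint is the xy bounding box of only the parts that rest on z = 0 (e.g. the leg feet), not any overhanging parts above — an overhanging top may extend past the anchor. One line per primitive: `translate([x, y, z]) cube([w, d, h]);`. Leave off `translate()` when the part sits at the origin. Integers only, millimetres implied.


translate([400, 341, 0]) cube([131, 131, 11]);
translate([400, 341, 11]) cube([131, 11, 101]);
translate([400, 461, 11]) cube([131, 11, 101]);
translate([400, 352, 11]) cube([11, 109, 101]);
translate([520, 352, 11]) cube([11, 109, 101]);


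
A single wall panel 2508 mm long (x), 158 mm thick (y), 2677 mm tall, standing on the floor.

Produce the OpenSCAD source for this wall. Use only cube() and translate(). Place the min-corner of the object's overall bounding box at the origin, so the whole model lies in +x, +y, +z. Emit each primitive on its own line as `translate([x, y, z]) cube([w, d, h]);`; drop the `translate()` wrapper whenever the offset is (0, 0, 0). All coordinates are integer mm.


cube([2508, 158, 2677]);


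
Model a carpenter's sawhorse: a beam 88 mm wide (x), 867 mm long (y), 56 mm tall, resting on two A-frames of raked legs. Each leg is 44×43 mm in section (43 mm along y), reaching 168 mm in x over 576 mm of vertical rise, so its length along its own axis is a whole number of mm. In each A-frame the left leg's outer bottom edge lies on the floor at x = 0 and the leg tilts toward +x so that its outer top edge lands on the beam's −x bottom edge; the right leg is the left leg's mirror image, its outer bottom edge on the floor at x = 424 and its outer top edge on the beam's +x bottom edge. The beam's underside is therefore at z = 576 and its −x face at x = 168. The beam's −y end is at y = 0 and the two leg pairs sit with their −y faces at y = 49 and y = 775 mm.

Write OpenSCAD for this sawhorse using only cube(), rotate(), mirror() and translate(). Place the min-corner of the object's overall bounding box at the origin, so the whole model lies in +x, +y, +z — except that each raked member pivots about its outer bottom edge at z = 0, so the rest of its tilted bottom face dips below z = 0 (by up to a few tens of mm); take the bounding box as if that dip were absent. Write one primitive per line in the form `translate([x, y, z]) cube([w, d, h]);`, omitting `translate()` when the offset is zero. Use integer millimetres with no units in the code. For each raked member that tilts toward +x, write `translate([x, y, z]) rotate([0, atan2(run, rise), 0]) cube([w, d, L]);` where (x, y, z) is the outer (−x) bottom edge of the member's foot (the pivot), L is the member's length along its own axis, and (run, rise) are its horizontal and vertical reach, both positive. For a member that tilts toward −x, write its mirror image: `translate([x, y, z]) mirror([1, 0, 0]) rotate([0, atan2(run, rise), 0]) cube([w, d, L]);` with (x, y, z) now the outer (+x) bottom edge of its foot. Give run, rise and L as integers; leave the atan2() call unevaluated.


translate([168, 0, 576]) cube([88, 867, 56]);
translate([0, 49, 0]) rotate([0, atan2(168, 576), 0]) cube([44, 43, 600]);
translate([424, 49, 0]) mirror([1, 0, 0]) rotate([0, atan2(168, 576), 0]) cube([44, 43, 600]);
translate([0, 775, 0]) rotate([0, atan2(168, 576), 0]) cube([44, 43, 600]);
translate([424, 775, 0]) mirror([1, 0, 0]) rotate([0, atan2(168, 576), 0]) cube([44, 43, 600]);


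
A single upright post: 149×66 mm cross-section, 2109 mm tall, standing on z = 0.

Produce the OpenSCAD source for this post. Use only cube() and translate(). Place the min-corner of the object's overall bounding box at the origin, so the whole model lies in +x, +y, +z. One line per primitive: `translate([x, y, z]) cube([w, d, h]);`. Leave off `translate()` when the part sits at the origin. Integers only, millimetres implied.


cube([149, 66, 2109]);


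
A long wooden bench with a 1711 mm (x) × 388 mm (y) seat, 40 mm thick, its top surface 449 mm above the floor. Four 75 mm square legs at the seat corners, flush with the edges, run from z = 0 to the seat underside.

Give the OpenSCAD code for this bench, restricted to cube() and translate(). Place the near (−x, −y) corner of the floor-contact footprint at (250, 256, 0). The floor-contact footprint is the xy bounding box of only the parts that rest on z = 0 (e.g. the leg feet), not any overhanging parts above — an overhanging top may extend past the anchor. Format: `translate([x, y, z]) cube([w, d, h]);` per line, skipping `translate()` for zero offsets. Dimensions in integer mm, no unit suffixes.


// leg_h = 449 − 40 = 409
translate([250, 256, 409]) cube([1711, 388, 40]);
translate([250, 256, 0]) cube([75, 75, 409]);
translate([250, 569, 0]) cube([75, 75, 409]);
translate([1886, 256, 0]) cube([75, 75, 409]);
translate([1886, 569, 0]) cube([75, 75, 409]);


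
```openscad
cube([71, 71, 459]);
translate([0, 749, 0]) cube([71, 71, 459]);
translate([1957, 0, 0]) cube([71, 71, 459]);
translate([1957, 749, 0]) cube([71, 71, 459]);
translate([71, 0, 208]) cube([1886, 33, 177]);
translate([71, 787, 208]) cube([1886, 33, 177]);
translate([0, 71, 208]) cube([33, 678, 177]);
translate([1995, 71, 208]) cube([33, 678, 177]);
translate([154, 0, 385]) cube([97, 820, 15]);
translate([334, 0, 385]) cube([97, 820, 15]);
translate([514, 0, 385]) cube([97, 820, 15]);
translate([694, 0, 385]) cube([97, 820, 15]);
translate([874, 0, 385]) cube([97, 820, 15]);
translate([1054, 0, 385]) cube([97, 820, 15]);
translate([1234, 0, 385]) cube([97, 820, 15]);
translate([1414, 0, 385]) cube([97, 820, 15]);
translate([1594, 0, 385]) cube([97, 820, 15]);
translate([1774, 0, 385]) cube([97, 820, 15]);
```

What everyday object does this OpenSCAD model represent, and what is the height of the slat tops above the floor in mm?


A bed frame. The slat-top height is 400 mm.

Four posts, four rails, and a row of slats — a bed frame. Slats sit on the rails at z = 208 + 177 = 385; with slat thickness 15, the top is 400 mm.


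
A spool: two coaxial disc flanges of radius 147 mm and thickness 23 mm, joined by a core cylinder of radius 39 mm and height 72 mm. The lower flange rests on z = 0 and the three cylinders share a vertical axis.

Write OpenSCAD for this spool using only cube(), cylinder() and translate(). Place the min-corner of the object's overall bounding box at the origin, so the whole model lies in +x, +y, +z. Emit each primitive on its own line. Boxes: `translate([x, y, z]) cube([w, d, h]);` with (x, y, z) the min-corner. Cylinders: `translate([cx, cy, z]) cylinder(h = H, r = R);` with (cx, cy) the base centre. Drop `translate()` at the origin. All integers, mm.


translate([147, 147, 0]) cylinder(h = 23, r = 147);
translate([147, 147, 23]) cylinder(h = 72, r = 39);
translate([147, 147, 95]) cylinder(h = 23, r = 147);


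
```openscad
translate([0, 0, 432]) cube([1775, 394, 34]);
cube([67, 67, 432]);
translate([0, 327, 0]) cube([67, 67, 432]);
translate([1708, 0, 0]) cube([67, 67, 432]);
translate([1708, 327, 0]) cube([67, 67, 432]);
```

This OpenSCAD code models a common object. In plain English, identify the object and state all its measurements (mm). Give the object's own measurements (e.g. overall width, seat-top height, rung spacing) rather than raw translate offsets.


A long wooden bench with a 1775 mm (x) × 394 mm (y) seat, 34 mm thick, its top surface 466 mm above the floor. Four 67 mm square legs at the seat corners, flush with the edges, run from z = 0 to the seat underside.


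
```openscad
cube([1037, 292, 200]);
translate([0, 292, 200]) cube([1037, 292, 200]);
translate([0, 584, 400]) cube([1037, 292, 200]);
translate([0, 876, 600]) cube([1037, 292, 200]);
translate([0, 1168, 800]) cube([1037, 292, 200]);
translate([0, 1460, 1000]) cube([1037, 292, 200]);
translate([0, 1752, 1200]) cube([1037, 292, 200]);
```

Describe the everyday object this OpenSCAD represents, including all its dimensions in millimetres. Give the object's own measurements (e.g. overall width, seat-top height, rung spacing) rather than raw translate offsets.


A straight staircase of 7 solid steps. Each step is 1037 mm wide (x), 292 mm deep (y, the going) and 200 mm tall (the rise). The first step rests on the floor; each subsequent step sits one going further in +y and one rise higher in +z, directly behind and above the previous step with no overlap.


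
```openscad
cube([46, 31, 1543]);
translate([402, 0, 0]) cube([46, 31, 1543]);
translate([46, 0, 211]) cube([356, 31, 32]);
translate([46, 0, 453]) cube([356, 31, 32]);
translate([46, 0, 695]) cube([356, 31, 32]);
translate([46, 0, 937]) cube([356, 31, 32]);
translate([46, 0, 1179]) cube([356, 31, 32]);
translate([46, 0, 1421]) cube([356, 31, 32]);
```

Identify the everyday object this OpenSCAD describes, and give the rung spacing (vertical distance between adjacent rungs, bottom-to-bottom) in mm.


A ladder. The rung spacing is 242 mm.

Two tall 46×31 posts with 6 short bars between them — a ladder. Adjacent rungs sit at z = 211 and z = 453, so the spacing is 453 − 211 = 242 mm.


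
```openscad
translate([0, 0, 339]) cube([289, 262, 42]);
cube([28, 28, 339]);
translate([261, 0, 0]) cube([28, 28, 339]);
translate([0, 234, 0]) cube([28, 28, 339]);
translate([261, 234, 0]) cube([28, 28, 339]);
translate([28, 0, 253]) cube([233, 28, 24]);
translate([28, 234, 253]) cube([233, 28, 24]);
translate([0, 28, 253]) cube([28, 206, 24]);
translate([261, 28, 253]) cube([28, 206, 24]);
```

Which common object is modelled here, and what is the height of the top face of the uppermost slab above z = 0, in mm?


A stool. The seat height is 381 mm.

A 289×262×42 slab at z = 339 on four corner posts — a stool. The seat top is 339 + 42 = 381 mm.


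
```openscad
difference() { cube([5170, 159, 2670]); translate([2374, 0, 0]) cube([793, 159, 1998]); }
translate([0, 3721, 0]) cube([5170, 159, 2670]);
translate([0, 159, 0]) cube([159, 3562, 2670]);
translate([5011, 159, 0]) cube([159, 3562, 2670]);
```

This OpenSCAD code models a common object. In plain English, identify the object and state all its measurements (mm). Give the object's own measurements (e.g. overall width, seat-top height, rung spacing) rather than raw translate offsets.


A single room: four walls, each 2670 mm tall and 159 mm thick, enclosing an outside footprint 5170×3880 mm (x × y), no floor or roof. The front and back walls (−y and +y sides) run the full x-width; the side walls fit between their inner faces. A door opening 793 mm wide and 1998 mm tall is cut through the front wall from the floor up, its −x edge 2374 mm from the wall's −x end.


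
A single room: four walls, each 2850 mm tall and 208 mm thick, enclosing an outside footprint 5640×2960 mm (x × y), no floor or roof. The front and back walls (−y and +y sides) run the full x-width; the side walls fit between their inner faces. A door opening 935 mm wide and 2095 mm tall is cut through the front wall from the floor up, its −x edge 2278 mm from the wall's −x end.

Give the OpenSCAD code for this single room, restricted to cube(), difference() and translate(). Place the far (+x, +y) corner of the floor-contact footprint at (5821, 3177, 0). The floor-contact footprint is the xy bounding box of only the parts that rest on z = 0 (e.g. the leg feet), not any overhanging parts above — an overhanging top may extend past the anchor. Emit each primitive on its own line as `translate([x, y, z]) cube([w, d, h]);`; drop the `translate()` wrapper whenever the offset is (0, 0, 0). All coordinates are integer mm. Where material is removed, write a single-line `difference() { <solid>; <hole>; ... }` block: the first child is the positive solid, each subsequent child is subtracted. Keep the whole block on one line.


difference() { translate([181, 217, 0]) cube([5640, 208, 2850]); translate([2459, 217, 0]) cube([935, 208, 2095]); }
translate([181, 2969, 0]) cube([5640, 208, 2850]);
translate([181, 425, 0]) cube([208, 2544, 2850]);
translate([5613, 425, 0]) cube([208, 2544, 2850]);


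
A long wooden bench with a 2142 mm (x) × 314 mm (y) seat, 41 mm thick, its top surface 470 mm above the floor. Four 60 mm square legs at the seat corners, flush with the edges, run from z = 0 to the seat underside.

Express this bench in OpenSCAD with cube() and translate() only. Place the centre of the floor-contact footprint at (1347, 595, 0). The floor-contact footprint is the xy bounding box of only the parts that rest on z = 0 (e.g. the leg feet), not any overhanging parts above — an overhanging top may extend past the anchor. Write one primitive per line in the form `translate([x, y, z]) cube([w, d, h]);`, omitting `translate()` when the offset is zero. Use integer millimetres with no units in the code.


translate([276, 438, 429]) cube([2142, 314, 41]);
translate([276, 438, 0]) cube([60, 60, 429]);
translate([276, 692, 0]) cube([60, 60, 429]);
translate([2358, 438, 0]) cube([60, 60, 429]);
translate([2358, 692, 0]) cube([60, 60, 429]);


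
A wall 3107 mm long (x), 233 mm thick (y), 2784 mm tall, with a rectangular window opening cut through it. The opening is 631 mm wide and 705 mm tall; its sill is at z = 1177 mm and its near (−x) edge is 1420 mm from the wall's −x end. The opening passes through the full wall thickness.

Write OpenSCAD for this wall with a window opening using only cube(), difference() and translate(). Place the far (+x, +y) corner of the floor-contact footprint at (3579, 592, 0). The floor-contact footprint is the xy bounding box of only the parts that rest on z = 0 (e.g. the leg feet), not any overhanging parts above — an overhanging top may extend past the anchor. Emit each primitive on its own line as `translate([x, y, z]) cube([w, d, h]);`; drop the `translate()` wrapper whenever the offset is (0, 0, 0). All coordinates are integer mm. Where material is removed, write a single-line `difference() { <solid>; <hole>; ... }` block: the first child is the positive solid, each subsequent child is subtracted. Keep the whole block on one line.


difference() { translate([472, 359, 0]) cube([3107, 233, 2784]); translate([1892, 359, 1177]) cube([631, 233, 705]); }


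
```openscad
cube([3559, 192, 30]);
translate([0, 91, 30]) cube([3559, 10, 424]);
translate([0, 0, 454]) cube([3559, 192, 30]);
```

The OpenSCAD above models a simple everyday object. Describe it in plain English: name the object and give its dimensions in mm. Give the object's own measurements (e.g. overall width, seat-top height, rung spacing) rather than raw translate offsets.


An I-beam lying along x, 3559 mm long. Overall section height 484 mm. Two flanges 192 mm wide (y) and 30 mm thick, one on the floor and one at the top; a web 10 mm thick runs between them, centred on the flange width.


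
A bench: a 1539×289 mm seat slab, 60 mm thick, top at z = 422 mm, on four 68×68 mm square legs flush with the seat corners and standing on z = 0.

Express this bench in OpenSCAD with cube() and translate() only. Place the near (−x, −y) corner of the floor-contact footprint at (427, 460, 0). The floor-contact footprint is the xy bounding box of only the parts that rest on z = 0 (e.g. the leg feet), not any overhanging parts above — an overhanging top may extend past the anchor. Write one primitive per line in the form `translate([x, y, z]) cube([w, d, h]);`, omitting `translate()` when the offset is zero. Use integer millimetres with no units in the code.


translate([427, 460, 362]) cube([1539, 289, 60]);
translate([427, 460, 0]) cube([68, 68, 362]);
translate([427, 681, 0]) cube([68, 68, 362]);
translate([1898, 460, 0]) cube([68, 68, 362]);
translate([1898, 681, 0]) cube([68, 68, 362]);


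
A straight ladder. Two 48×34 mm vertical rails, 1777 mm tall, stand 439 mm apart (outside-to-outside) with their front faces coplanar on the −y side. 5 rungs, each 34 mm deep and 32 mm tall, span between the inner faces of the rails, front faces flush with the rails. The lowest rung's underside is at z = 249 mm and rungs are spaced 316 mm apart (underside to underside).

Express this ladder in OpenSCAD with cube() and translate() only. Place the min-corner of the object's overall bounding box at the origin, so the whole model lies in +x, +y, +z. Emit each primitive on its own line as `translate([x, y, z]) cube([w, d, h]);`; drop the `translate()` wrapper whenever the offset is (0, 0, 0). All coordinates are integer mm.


cube([48, 34, 1777]);
translate([391, 0, 0]) cube([48, 34, 1777]);
translate([48, 0, 249]) cube([343, 34, 32]);
translate([48, 0, 565]) cube([343, 34, 32]);
translate([48, 0, 881]) cube([343, 34, 32]);
translate([48, 0, 1197]) cube([343, 34, 32]);
translate([48, 0, 1513]) cube([343, 34, 32]);


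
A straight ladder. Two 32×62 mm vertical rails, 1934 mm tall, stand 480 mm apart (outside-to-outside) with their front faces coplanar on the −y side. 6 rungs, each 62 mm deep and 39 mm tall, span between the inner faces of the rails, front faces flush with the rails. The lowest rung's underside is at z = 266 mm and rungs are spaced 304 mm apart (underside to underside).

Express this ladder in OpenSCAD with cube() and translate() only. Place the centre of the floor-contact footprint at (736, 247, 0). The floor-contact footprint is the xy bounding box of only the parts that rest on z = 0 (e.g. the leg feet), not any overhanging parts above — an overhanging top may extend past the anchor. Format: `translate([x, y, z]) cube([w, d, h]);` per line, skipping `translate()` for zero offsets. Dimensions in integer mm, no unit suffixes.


translate([496, 216, 0]) cube([32, 62, 1934]);
translate([944, 216, 0]) cube([32, 62, 1934]);
translate([528, 216, 266]) cube([416, 62, 39]);
translate([528, 216, 570]) cube([416, 62, 39]);
translate([528, 216, 874]) cube([416, 62, 39]);
translate([528, 216, 1178]) cube([416, 62, 39]);
translate([528, 216, 1482]) cube([416, 62, 39]);
translate([528, 216, 1786]) cube([416, 62, 39]);


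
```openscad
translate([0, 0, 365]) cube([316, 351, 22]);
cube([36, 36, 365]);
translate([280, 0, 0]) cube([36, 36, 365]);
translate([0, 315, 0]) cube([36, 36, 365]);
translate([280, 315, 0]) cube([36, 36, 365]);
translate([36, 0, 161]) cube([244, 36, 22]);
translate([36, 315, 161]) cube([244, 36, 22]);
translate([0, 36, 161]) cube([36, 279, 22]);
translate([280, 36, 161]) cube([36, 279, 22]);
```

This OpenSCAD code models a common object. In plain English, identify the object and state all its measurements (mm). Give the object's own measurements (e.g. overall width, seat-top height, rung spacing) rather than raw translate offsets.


A four-legged stool. The seat is a 316×351×22 mm slab whose top surface is at z = 387 mm; four square legs, each 36×36 mm in cross-section, run from the floor (z = 0) to the underside of the seat, each flush with a corner of the seat. Four stretchers, 36 mm wide and 22 mm tall, connect adjacent legs with their undersides at z = 161 mm, each running between the inner faces of the legs it joins and aligned with the legs' outer faces on the other axis.


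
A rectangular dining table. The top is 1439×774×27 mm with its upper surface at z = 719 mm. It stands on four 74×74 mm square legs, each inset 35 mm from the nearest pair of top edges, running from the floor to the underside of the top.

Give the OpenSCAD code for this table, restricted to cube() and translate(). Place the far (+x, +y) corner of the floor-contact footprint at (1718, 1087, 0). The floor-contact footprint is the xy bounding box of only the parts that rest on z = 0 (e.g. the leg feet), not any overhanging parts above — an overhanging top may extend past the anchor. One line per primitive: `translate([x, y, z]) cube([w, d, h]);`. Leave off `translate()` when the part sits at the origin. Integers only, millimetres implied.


translate([314, 348, 692]) cube([1439, 774, 27]);
translate([349, 383, 0]) cube([74, 74, 692]);
translate([1644, 383, 0]) cube([74, 74, 692]);
translate([349, 1013, 0]) cube([74, 74, 692]);
translate([1644, 1013, 0]) cube([74, 74, 692]);


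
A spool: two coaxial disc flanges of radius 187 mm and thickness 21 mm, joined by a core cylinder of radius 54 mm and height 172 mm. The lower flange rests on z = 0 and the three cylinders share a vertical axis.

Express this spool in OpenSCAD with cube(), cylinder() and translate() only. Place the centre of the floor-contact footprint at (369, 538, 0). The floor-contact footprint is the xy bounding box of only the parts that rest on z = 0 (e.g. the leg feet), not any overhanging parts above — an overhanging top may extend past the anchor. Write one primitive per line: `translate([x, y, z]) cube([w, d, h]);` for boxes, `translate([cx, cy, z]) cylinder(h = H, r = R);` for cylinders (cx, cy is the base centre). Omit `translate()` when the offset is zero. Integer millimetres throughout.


translate([369, 538, 0]) cylinder(h = 21, r = 187);
translate([369, 538, 21]) cylinder(h = 172, r = 54);
translate([369, 538, 193]) cylinder(h = 21, r = 187);


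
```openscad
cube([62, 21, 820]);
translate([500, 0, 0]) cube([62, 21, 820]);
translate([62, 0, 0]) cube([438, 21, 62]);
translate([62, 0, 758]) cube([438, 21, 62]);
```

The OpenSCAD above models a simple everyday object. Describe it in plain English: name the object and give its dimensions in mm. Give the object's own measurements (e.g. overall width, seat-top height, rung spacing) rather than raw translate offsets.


A rectangular picture frame lying in the x–z plane (depth along y). The opening is 438 mm wide (x) by 696 mm tall (z), surrounded by a border 62 mm wide on all four sides. The frame is 21 mm deep and is made of two full-height vertical stiles with two horizontal rails fitted between them.


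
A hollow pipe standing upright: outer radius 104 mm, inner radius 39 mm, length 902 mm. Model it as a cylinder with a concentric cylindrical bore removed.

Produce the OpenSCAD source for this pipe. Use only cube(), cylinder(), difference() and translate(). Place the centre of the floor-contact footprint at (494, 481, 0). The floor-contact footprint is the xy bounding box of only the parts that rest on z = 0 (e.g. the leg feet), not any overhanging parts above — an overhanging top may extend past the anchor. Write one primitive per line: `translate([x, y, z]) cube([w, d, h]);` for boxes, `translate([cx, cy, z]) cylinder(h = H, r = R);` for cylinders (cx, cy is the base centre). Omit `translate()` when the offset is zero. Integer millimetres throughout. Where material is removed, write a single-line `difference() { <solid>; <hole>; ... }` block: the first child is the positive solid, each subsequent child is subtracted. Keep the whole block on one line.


difference() { translate([494, 481, 0]) cylinder(h = 902, r = 104); translate([494, 481, 0]) cylinder(h = 902, r = 39); }


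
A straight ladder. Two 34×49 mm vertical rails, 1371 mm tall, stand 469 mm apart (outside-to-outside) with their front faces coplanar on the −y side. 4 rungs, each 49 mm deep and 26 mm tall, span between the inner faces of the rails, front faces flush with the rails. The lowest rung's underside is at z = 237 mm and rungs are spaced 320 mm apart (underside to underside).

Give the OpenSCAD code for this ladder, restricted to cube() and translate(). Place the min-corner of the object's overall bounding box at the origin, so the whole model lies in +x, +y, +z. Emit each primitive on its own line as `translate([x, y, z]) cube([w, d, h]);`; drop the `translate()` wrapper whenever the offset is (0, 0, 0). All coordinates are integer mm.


cube([34, 49, 1371]);
translate([435, 0, 0]) cube([34, 49, 1371]);
translate([34, 0, 237]) cube([401, 49, 26]);
translate([34, 0, 557]) cube([401, 49, 26]);
translate([34, 0, 877]) cube([401, 49, 26]);
translate([34, 0, 1197]) cube([401, 49, 26]);


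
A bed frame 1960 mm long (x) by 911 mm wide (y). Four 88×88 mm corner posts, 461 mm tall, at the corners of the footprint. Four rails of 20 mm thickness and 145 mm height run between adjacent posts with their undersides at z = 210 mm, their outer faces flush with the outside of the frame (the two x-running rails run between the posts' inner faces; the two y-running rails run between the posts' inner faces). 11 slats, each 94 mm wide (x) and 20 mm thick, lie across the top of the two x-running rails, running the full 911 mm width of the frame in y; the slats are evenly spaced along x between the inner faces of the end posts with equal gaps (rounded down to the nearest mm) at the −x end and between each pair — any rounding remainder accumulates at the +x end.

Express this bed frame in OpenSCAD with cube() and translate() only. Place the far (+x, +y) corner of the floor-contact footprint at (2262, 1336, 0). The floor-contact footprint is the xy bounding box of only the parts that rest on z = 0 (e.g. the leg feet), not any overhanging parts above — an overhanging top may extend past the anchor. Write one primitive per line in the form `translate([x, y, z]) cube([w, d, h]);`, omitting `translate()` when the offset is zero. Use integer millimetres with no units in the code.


translate([302, 425, 0]) cube([88, 88, 461]);
translate([302, 1248, 0]) cube([88, 88, 461]);
translate([2174, 425, 0]) cube([88, 88, 461]);
translate([2174, 1248, 0]) cube([88, 88, 461]);
translate([390, 425, 210]) cube([1784, 20, 145]);
translate([390, 1316, 210]) cube([1784, 20, 145]);
translate([302, 513, 210]) cube([20, 735, 145]);
translate([2242, 513, 210]) cube([20, 735, 145]);
translate([452, 425, 355]) cube([94, 911, 20]);
translate([608, 425, 355]) cube([94, 911, 20]);
translate([764, 425, 355]) cube([94, 911, 20]);
translate([920, 425, 355]) cube([94, 911, 20]);
translate([1076, 425, 355]) cube([94, 911, 20]);
translate([1232, 425, 355]) cube([94, 911, 20]);
translate([1388, 425, 355]) cube([94, 911, 20]);
translate([1544, 425, 355]) cube([94, 911, 20]);
translate([1700, 425, 355]) cube([94, 911, 20]);
translate([1856, 425, 355]) cube([94, 911, 20]);
translate([2012, 425, 355]) cube([94, 911, 20]);


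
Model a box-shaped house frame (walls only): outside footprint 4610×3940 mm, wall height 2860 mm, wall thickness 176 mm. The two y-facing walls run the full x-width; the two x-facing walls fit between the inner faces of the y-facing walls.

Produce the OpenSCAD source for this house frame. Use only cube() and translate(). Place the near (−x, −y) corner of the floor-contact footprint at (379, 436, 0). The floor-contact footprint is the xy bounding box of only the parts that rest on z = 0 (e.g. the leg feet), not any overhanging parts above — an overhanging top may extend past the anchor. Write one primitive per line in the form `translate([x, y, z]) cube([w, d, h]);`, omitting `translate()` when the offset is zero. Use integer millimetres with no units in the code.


translate([379, 436, 0]) cube([4610, 176, 2860]);
translate([379, 4200, 0]) cube([4610, 176, 2860]);
translate([379, 612, 0]) cube([176, 3588, 2860]);
translate([4813, 612, 0]) cube([176, 3588, 2860]);


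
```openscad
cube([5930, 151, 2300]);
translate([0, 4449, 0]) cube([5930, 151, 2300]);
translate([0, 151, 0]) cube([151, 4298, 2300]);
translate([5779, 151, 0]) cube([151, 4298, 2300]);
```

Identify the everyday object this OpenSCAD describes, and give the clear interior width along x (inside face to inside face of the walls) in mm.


A house (or room) frame. The interior width is 5628 mm.

Four 2300 mm walls enclosing a rectangle with no floor or roof — a room or house frame. Outside width is 5930 mm and wall thickness is 151 mm, so the interior width is 5930 − 2 × 151 = 5628 mm.


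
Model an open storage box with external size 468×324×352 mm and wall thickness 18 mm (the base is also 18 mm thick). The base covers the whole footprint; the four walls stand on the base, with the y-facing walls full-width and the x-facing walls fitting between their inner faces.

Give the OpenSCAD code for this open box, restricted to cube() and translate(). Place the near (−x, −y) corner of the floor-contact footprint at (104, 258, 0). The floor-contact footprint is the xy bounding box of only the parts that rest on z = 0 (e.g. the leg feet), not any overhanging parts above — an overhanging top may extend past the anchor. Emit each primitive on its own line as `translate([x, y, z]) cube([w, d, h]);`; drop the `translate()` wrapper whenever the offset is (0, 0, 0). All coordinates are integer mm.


translate([104, 258, 0]) cube([468, 324, 18]);
translate([104, 258, 18]) cube([468, 18, 334]);
translate([104, 564, 18]) cube([468, 18, 334]);
translate([104, 276, 18]) cube([18, 288, 334]);
translate([554, 276, 18]) cube([18, 288, 334]);
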